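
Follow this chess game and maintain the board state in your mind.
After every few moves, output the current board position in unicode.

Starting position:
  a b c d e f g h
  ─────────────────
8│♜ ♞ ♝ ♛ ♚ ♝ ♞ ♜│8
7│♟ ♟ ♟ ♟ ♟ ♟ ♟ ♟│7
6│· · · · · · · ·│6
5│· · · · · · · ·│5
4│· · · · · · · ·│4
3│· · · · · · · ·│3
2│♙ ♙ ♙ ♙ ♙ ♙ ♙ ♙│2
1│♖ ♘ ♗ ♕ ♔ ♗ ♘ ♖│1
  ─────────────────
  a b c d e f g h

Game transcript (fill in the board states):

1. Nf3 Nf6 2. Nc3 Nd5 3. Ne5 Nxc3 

  a b c d e f g h
  ─────────────────
8│♜ ♞ ♝ ♛ ♚ ♝ · ♜│8
7│♟ ♟ ♟ ♟ ♟ ♟ ♟ ♟│7
6│· · · · · · · ·│6
5│· · · · ♘ · · ·│5
4│· · · · · · · ·│4
3│· · ♞ · · · · ·│3
2│♙ ♙ ♙ ♙ ♙ ♙ ♙ ♙│2
1│♖ · ♗ ♕ ♔ ♗ · ♖│1
  ─────────────────
  a b c d e f g h

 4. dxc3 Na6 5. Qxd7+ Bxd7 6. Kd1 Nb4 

  a b c d e f g h
  ─────────────────
8│♜ · · ♛ ♚ ♝ · ♜│8
7│♟ ♟ ♟ ♝ ♟ ♟ ♟ ♟│7
6│· · · · · · · ·│6
5│· · · · ♘ · · ·│5
4│· ♞ · · · · · ·│4
3│· · ♙ · · · · ·│3
2│♙ ♙ ♙ · ♙ ♙ ♙ ♙│2
1│♖ · ♗ ♔ · ♗ · ♖│1
  ─────────────────
  a b c d e f g h

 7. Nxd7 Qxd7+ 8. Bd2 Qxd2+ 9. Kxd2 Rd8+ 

  a b c d e f g h
  ─────────────────
8│· · · ♜ ♚ ♝ · ♜│8
7│♟ ♟ ♟ · ♟ ♟ ♟ ♟│7
6│· · · · · · · ·│6
5│· · · · · · · ·│5
4│· ♞ · · · · · ·│4
3│· · ♙ · · · · ·│3
2│♙ ♙ ♙ ♔ ♙ ♙ ♙ ♙│2
1│♖ · · · · ♗ · ♖│1
  ─────────────────
  a b c d e f g h

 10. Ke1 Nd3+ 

  a b c d e f g h
  ─────────────────
8│· · · ♜ ♚ ♝ · ♜│8
7│♟ ♟ ♟ · ♟ ♟ ♟ ♟│7
6│· · · · · · · ·│6
5│· · · · · · · ·│5
4│· · · · · · · ·│4
3│· · ♙ ♞ · · · ·│3
2│♙ ♙ ♙ · ♙ ♙ ♙ ♙│2
1│♖ · · · ♔ ♗ · ♖│1
  ─────────────────
  a b c d e f g h


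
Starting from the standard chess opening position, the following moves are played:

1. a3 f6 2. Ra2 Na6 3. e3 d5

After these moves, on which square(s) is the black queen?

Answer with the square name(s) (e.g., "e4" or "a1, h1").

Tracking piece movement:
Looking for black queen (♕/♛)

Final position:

  a b c d e f g h
  ─────────────────
8│♜ · ♝ ♛ ♚ ♝ ♞ ♜│8
7│♟ ♟ ♟ · ♟ · ♟ ♟│7
6│♞ · · · · ♟ · ·│6
5│· · · ♟ · · · ·│5
4│· · · · · · · ·│4
3│♙ · · · ♙ · · ·│3
2│♖ ♙ ♙ ♙ · ♙ ♙ ♙│2
1│· ♘ ♗ ♕ ♔ ♗ ♘ ♖│1
  ─────────────────
  a b c d e f g h


d8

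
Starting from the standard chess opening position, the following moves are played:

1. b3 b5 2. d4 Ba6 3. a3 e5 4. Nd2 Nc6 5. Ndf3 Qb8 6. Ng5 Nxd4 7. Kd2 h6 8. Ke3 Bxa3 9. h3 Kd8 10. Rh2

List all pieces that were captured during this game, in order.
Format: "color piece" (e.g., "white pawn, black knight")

Tracking captures:
  Nxd4: captured white pawn
  Bxa3: captured white pawn

white pawn, white pawn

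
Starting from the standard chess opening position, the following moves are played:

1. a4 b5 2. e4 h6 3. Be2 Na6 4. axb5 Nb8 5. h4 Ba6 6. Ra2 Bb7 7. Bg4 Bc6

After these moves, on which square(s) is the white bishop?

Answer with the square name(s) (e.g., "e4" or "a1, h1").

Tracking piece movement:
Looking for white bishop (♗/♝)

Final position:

  a b c d e f g h
  ─────────────────
8│♜ ♞ · ♛ ♚ ♝ ♞ ♜│8
7│♟ · ♟ ♟ ♟ ♟ ♟ ·│7
6│· · ♝ · · · · ♟│6
5│· ♙ · · · · · ·│5
4│· · · · ♙ · ♗ ♙│4
3│· · · · · · · ·│3
2│♖ ♙ ♙ ♙ · ♙ ♙ ·│2
1│· ♘ ♗ ♕ ♔ · ♘ ♖│1
  ─────────────────
  a b c d e f g h


c1, g4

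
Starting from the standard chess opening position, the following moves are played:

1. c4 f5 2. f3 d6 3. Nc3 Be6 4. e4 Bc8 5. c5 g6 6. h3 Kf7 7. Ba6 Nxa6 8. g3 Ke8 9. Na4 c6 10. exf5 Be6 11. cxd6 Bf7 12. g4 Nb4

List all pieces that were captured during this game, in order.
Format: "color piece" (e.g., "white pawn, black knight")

Tracking captures:
  Nxa6: captured white bishop
  exf5: captured black pawn
  cxd6: captured black pawn

white bishop, black pawn, black pawn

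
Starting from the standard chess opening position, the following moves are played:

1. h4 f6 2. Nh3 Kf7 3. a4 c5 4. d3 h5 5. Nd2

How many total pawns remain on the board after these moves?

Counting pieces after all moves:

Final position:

  a b c d e f g h
  ─────────────────
8│♜ ♞ ♝ ♛ · ♝ ♞ ♜│8
7│♟ ♟ · ♟ ♟ ♚ ♟ ·│7
6│· · · · · ♟ · ·│6
5│· · ♟ · · · · ♟│5
4│♙ · · · · · · ♙│4
3│· · · ♙ · · · ♘│3
2│· ♙ ♙ ♘ ♙ ♙ ♙ ·│2
1│♖ · ♗ ♕ ♔ ♗ · ♖│1
  ─────────────────
  a b c d e f g h


16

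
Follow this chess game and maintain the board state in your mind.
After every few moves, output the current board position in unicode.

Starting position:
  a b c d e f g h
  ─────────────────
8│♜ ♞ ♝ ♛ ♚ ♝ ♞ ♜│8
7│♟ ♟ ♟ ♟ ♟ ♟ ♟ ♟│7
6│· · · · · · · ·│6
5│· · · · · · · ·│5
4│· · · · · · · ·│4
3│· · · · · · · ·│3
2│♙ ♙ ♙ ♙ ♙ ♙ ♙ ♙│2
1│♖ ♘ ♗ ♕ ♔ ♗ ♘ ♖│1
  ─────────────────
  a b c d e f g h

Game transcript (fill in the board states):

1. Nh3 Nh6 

  a b c d e f g h
  ─────────────────
8│♜ ♞ ♝ ♛ ♚ ♝ · ♜│8
7│♟ ♟ ♟ ♟ ♟ ♟ ♟ ♟│7
6│· · · · · · · ♞│6
5│· · · · · · · ·│5
4│· · · · · · · ·│4
3│· · · · · · · ♘│3
2│♙ ♙ ♙ ♙ ♙ ♙ ♙ ♙│2
1│♖ ♘ ♗ ♕ ♔ ♗ · ♖│1
  ─────────────────
  a b c d e f g h

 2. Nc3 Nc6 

  a b c d e f g h
  ─────────────────
8│♜ · ♝ ♛ ♚ ♝ · ♜│8
7│♟ ♟ ♟ ♟ ♟ ♟ ♟ ♟│7
6│· · ♞ · · · · ♞│6
5│· · · · · · · ·│5
4│· · · · · · · ·│4
3│· · ♘ · · · · ♘│3
2│♙ ♙ ♙ ♙ ♙ ♙ ♙ ♙│2
1│♖ · ♗ ♕ ♔ ♗ · ♖│1
  ─────────────────
  a b c d e f g h

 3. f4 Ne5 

  a b c d e f g h
  ─────────────────
8│♜ · ♝ ♛ ♚ ♝ · ♜│8
7│♟ ♟ ♟ ♟ ♟ ♟ ♟ ♟│7
6│· · · · · · · ♞│6
5│· · · · ♞ · · ·│5
4│· · · · · ♙ · ·│4
3│· · ♘ · · · · ♘│3
2│♙ ♙ ♙ ♙ ♙ · ♙ ♙│2
1│♖ · ♗ ♕ ♔ ♗ · ♖│1
  ─────────────────
  a b c d e f g h

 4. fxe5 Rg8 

  a b c d e f g h
  ─────────────────
8│♜ · ♝ ♛ ♚ ♝ ♜ ·│8
7│♟ ♟ ♟ ♟ ♟ ♟ ♟ ♟│7
6│· · · · · · · ♞│6
5│· · · · ♙ · · ·│5
4│· · · · · · · ·│4
3│· · ♘ · · · · ♘│3
2│♙ ♙ ♙ ♙ ♙ · ♙ ♙│2
1│♖ · ♗ ♕ ♔ ♗ · ♖│1
  ─────────────────
  a b c d e f g h

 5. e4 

  a b c d e f g h
  ─────────────────
8│♜ · ♝ ♛ ♚ ♝ ♜ ·│8
7│♟ ♟ ♟ ♟ ♟ ♟ ♟ ♟│7
6│· · · · · · · ♞│6
5│· · · · ♙ · · ·│5
4│· · · · ♙ · · ·│4
3│· · ♘ · · · · ♘│3
2│♙ ♙ ♙ ♙ · · ♙ ♙│2
1│♖ · ♗ ♕ ♔ ♗ · ♖│1
  ─────────────────
  a b c d e f g h


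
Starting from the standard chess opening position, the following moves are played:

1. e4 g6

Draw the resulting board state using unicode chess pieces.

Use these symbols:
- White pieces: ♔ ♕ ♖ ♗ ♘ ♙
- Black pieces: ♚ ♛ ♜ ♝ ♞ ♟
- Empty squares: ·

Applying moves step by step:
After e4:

♜ ♞ ♝ ♛ ♚ ♝ ♞ ♜
♟ ♟ ♟ ♟ ♟ ♟ ♟ ♟
· · · · · · · ·
· · · · · · · ·
· · · · ♙ · · ·
· · · · · · · ·
♙ ♙ ♙ ♙ · ♙ ♙ ♙
♖ ♘ ♗ ♕ ♔ ♗ ♘ ♖


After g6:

♜ ♞ ♝ ♛ ♚ ♝ ♞ ♜
♟ ♟ ♟ ♟ ♟ ♟ · ♟
· · · · · · ♟ ·
· · · · · · · ·
· · · · ♙ · · ·
· · · · · · · ·
♙ ♙ ♙ ♙ · ♙ ♙ ♙
♖ ♘ ♗ ♕ ♔ ♗ ♘ ♖



  a b c d e f g h
  ─────────────────
8│♜ ♞ ♝ ♛ ♚ ♝ ♞ ♜│8
7│♟ ♟ ♟ ♟ ♟ ♟ · ♟│7
6│· · · · · · ♟ ·│6
5│· · · · · · · ·│5
4│· · · · ♙ · · ·│4
3│· · · · · · · ·│3
2│♙ ♙ ♙ ♙ · ♙ ♙ ♙│2
1│♖ ♘ ♗ ♕ ♔ ♗ ♘ ♖│1
  ─────────────────
  a b c d e f g h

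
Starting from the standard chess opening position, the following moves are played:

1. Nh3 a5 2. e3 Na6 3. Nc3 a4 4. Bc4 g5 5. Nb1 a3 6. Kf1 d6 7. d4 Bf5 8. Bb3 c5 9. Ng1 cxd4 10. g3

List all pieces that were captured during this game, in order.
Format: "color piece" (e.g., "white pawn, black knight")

Tracking captures:
  cxd4: captured white pawn

white pawn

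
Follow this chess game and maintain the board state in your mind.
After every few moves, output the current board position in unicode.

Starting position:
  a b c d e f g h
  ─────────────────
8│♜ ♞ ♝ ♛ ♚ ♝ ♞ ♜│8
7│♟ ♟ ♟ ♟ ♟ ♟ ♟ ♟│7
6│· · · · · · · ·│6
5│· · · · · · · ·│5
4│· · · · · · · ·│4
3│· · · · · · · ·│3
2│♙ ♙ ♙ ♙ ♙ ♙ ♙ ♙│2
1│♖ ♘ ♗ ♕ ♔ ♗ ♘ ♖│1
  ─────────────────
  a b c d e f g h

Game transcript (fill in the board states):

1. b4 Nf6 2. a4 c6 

  a b c d e f g h
  ─────────────────
8│♜ ♞ ♝ ♛ ♚ ♝ · ♜│8
7│♟ ♟ · ♟ ♟ ♟ ♟ ♟│7
6│· · ♟ · · ♞ · ·│6
5│· · · · · · · ·│5
4│♙ ♙ · · · · · ·│4
3│· · · · · · · ·│3
2│· · ♙ ♙ ♙ ♙ ♙ ♙│2
1│♖ ♘ ♗ ♕ ♔ ♗ ♘ ♖│1
  ─────────────────
  a b c d e f g h

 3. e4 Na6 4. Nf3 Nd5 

  a b c d e f g h
  ─────────────────
8│♜ · ♝ ♛ ♚ ♝ · ♜│8
7│♟ ♟ · ♟ ♟ ♟ ♟ ♟│7
6│♞ · ♟ · · · · ·│6
5│· · · ♞ · · · ·│5
4│♙ ♙ · · ♙ · · ·│4
3│· · · · · ♘ · ·│3
2│· · ♙ ♙ · ♙ ♙ ♙│2
1│♖ ♘ ♗ ♕ ♔ ♗ · ♖│1
  ─────────────────
  a b c d e f g h

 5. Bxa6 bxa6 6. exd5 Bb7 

  a b c d e f g h
  ─────────────────
8│♜ · · ♛ ♚ ♝ · ♜│8
7│♟ ♝ · ♟ ♟ ♟ ♟ ♟│7
6│♟ · ♟ · · · · ·│6
5│· · · ♙ · · · ·│5
4│♙ ♙ · · · · · ·│4
3│· · · · · ♘ · ·│3
2│· · ♙ ♙ · ♙ ♙ ♙│2
1│♖ ♘ ♗ ♕ ♔ · · ♖│1
  ─────────────────
  a b c d e f g h

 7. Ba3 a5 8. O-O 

  a b c d e f g h
  ─────────────────
8│♜ · · ♛ ♚ ♝ · ♜│8
7│♟ ♝ · ♟ ♟ ♟ ♟ ♟│7
6│· · ♟ · · · · ·│6
5│♟ · · ♙ · · · ·│5
4│♙ ♙ · · · · · ·│4
3│♗ · · · · ♘ · ·│3
2│· · ♙ ♙ · ♙ ♙ ♙│2
1│♖ ♘ · ♕ · ♖ ♔ ·│1
  ─────────────────
  a b c d e f g h


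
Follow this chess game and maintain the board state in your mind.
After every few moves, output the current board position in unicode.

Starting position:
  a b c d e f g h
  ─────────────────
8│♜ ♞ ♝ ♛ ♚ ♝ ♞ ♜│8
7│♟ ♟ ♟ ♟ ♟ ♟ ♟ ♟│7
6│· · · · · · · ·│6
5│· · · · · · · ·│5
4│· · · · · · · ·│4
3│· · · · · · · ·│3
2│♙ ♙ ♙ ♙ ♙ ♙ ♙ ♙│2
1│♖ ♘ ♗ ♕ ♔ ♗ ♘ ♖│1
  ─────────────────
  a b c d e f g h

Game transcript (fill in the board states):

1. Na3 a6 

  a b c d e f g h
  ─────────────────
8│♜ ♞ ♝ ♛ ♚ ♝ ♞ ♜│8
7│· ♟ ♟ ♟ ♟ ♟ ♟ ♟│7
6│♟ · · · · · · ·│6
5│· · · · · · · ·│5
4│· · · · · · · ·│4
3│♘ · · · · · · ·│3
2│♙ ♙ ♙ ♙ ♙ ♙ ♙ ♙│2
1│♖ · ♗ ♕ ♔ ♗ ♘ ♖│1
  ─────────────────
  a b c d e f g h

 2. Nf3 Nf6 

  a b c d e f g h
  ─────────────────
8│♜ ♞ ♝ ♛ ♚ ♝ · ♜│8
7│· ♟ ♟ ♟ ♟ ♟ ♟ ♟│7
6│♟ · · · · ♞ · ·│6
5│· · · · · · · ·│5
4│· · · · · · · ·│4
3│♘ · · · · ♘ · ·│3
2│♙ ♙ ♙ ♙ ♙ ♙ ♙ ♙│2
1│♖ · ♗ ♕ ♔ ♗ · ♖│1
  ─────────────────
  a b c d e f g h

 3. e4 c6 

  a b c d e f g h
  ─────────────────
8│♜ ♞ ♝ ♛ ♚ ♝ · ♜│8
7│· ♟ · ♟ ♟ ♟ ♟ ♟│7
6│♟ · ♟ · · ♞ · ·│6
5│· · · · · · · ·│5
4│· · · · ♙ · · ·│4
3│♘ · · · · ♘ · ·│3
2│♙ ♙ ♙ ♙ · ♙ ♙ ♙│2
1│♖ · ♗ ♕ ♔ ♗ · ♖│1
  ─────────────────
  a b c d e f g h

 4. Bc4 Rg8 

  a b c d e f g h
  ─────────────────
8│♜ ♞ ♝ ♛ ♚ ♝ ♜ ·│8
7│· ♟ · ♟ ♟ ♟ ♟ ♟│7
6│♟ · ♟ · · ♞ · ·│6
5│· · · · · · · ·│5
4│· · ♗ · ♙ · · ·│4
3│♘ · · · · ♘ · ·│3
2│♙ ♙ ♙ ♙ · ♙ ♙ ♙│2
1│♖ · ♗ ♕ ♔ · · ♖│1
  ─────────────────
  a b c d e f g h

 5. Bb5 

  a b c d e f g h
  ─────────────────
8│♜ ♞ ♝ ♛ ♚ ♝ ♜ ·│8
7│· ♟ · ♟ ♟ ♟ ♟ ♟│7
6│♟ · ♟ · · ♞ · ·│6
5│· ♗ · · · · · ·│5
4│· · · · ♙ · · ·│4
3│♘ · · · · ♘ · ·│3
2│♙ ♙ ♙ ♙ · ♙ ♙ ♙│2
1│♖ · ♗ ♕ ♔ · · ♖│1
  ─────────────────
  a b c d e f g h


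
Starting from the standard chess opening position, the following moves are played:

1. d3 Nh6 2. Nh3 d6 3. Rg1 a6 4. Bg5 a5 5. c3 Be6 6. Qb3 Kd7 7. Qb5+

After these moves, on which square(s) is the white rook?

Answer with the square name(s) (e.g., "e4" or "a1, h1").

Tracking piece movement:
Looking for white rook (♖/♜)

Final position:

  a b c d e f g h
  ─────────────────
8│♜ ♞ · ♛ · ♝ · ♜│8
7│· ♟ ♟ ♚ ♟ ♟ ♟ ♟│7
6│· · · ♟ ♝ · · ♞│6
5│♟ ♕ · · · · ♗ ·│5
4│· · · · · · · ·│4
3│· · ♙ ♙ · · · ♘│3
2│♙ ♙ · · ♙ ♙ ♙ ♙│2
1│♖ ♘ · · ♔ ♗ ♖ ·│1
  ─────────────────
  a b c d e f g h


a1, g1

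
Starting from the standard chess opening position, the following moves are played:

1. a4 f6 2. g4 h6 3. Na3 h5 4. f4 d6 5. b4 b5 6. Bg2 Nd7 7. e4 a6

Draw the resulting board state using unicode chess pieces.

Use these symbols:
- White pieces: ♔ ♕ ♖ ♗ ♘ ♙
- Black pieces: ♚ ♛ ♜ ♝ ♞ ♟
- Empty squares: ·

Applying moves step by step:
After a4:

♜ ♞ ♝ ♛ ♚ ♝ ♞ ♜
♟ ♟ ♟ ♟ ♟ ♟ ♟ ♟
· · · · · · · ·
· · · · · · · ·
♙ · · · · · · ·
· · · · · · · ·
· ♙ ♙ ♙ ♙ ♙ ♙ ♙
♖ ♘ ♗ ♕ ♔ ♗ ♘ ♖


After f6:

♜ ♞ ♝ ♛ ♚ ♝ ♞ ♜
♟ ♟ ♟ ♟ ♟ · ♟ ♟
· · · · · ♟ · ·
· · · · · · · ·
♙ · · · · · · ·
· · · · · · · ·
· ♙ ♙ ♙ ♙ ♙ ♙ ♙
♖ ♘ ♗ ♕ ♔ ♗ ♘ ♖


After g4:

♜ ♞ ♝ ♛ ♚ ♝ ♞ ♜
♟ ♟ ♟ ♟ ♟ · ♟ ♟
· · · · · ♟ · ·
· · · · · · · ·
♙ · · · · · ♙ ·
· · · · · · · ·
· ♙ ♙ ♙ ♙ ♙ · ♙
♖ ♘ ♗ ♕ ♔ ♗ ♘ ♖


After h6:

♜ ♞ ♝ ♛ ♚ ♝ ♞ ♜
♟ ♟ ♟ ♟ ♟ · ♟ ·
· · · · · ♟ · ♟
· · · · · · · ·
♙ · · · · · ♙ ·
· · · · · · · ·
· ♙ ♙ ♙ ♙ ♙ · ♙
♖ ♘ ♗ ♕ ♔ ♗ ♘ ♖


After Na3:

♜ ♞ ♝ ♛ ♚ ♝ ♞ ♜
♟ ♟ ♟ ♟ ♟ · ♟ ·
· · · · · ♟ · ♟
· · · · · · · ·
♙ · · · · · ♙ ·
♘ · · · · · · ·
· ♙ ♙ ♙ ♙ ♙ · ♙
♖ · ♗ ♕ ♔ ♗ ♘ ♖


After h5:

♜ ♞ ♝ ♛ ♚ ♝ ♞ ♜
♟ ♟ ♟ ♟ ♟ · ♟ ·
· · · · · ♟ · ·
· · · · · · · ♟
♙ · · · · · ♙ ·
♘ · · · · · · ·
· ♙ ♙ ♙ ♙ ♙ · ♙
♖ · ♗ ♕ ♔ ♗ ♘ ♖


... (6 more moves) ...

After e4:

♜ · ♝ ♛ ♚ ♝ ♞ ♜
♟ · ♟ ♞ ♟ · ♟ ·
· · · ♟ · ♟ · ·
· ♟ · · · · · ♟
♙ ♙ · · ♙ ♙ ♙ ·
♘ · · · · · · ·
· · ♙ ♙ · · ♗ ♙
♖ · ♗ ♕ ♔ · ♘ ♖


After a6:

♜ · ♝ ♛ ♚ ♝ ♞ ♜
· · ♟ ♞ ♟ · ♟ ·
♟ · · ♟ · ♟ · ·
· ♟ · · · · · ♟
♙ ♙ · · ♙ ♙ ♙ ·
♘ · · · · · · ·
· · ♙ ♙ · · ♗ ♙
♖ · ♗ ♕ ♔ · ♘ ♖



  a b c d e f g h
  ─────────────────
8│♜ · ♝ ♛ ♚ ♝ ♞ ♜│8
7│· · ♟ ♞ ♟ · ♟ ·│7
6│♟ · · ♟ · ♟ · ·│6
5│· ♟ · · · · · ♟│5
4│♙ ♙ · · ♙ ♙ ♙ ·│4
3│♘ · · · · · · ·│3
2│· · ♙ ♙ · · ♗ ♙│2
1│♖ · ♗ ♕ ♔ · ♘ ♖│1
  ─────────────────
  a b c d e f g h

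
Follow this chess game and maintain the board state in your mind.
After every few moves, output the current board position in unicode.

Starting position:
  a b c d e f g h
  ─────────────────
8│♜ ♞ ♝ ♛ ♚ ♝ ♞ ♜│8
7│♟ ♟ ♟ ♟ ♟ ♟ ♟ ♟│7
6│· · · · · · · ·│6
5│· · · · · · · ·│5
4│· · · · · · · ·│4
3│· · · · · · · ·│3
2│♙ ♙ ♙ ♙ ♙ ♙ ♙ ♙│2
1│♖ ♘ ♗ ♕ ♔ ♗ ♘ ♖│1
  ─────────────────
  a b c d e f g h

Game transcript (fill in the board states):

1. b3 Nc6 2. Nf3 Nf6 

  a b c d e f g h
  ─────────────────
8│♜ · ♝ ♛ ♚ ♝ · ♜│8
7│♟ ♟ ♟ ♟ ♟ ♟ ♟ ♟│7
6│· · ♞ · · ♞ · ·│6
5│· · · · · · · ·│5
4│· · · · · · · ·│4
3│· ♙ · · · ♘ · ·│3
2│♙ · ♙ ♙ ♙ ♙ ♙ ♙│2
1│♖ ♘ ♗ ♕ ♔ ♗ · ♖│1
  ─────────────────
  a b c d e f g h

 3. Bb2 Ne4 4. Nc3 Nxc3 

  a b c d e f g h
  ─────────────────
8│♜ · ♝ ♛ ♚ ♝ · ♜│8
7│♟ ♟ ♟ ♟ ♟ ♟ ♟ ♟│7
6│· · ♞ · · · · ·│6
5│· · · · · · · ·│5
4│· · · · · · · ·│4
3│· ♙ ♞ · · ♘ · ·│3
2│♙ ♗ ♙ ♙ ♙ ♙ ♙ ♙│2
1│♖ · · ♕ ♔ ♗ · ♖│1
  ─────────────────
  a b c d e f g h

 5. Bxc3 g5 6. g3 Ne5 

  a b c d e f g h
  ─────────────────
8│♜ · ♝ ♛ ♚ ♝ · ♜│8
7│♟ ♟ ♟ ♟ ♟ ♟ · ♟│7
6│· · · · · · · ·│6
5│· · · · ♞ · ♟ ·│5
4│· · · · · · · ·│4
3│· ♙ ♗ · · ♘ ♙ ·│3
2│♙ · ♙ ♙ ♙ ♙ · ♙│2
1│♖ · · ♕ ♔ ♗ · ♖│1
  ─────────────────
  a b c d e f g h

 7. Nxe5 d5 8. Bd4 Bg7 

  a b c d e f g h
  ─────────────────
8│♜ · ♝ ♛ ♚ · · ♜│8
7│♟ ♟ ♟ · ♟ ♟ ♝ ♟│7
6│· · · · · · · ·│6
5│· · · ♟ ♘ · ♟ ·│5
4│· · · ♗ · · · ·│4
3│· ♙ · · · · ♙ ·│3
2│♙ · ♙ ♙ ♙ ♙ · ♙│2
1│♖ · · ♕ ♔ ♗ · ♖│1
  ─────────────────
  a b c d e f g h



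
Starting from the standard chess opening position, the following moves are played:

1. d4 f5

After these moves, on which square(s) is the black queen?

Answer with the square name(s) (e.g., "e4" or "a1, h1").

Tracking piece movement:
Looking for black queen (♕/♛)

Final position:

  a b c d e f g h
  ─────────────────
8│♜ ♞ ♝ ♛ ♚ ♝ ♞ ♜│8
7│♟ ♟ ♟ ♟ ♟ · ♟ ♟│7
6│· · · · · · · ·│6
5│· · · · · ♟ · ·│5
4│· · · ♙ · · · ·│4
3│· · · · · · · ·│3
2│♙ ♙ ♙ · ♙ ♙ ♙ ♙│2
1│♖ ♘ ♗ ♕ ♔ ♗ ♘ ♖│1
  ─────────────────
  a b c d e f g h


d8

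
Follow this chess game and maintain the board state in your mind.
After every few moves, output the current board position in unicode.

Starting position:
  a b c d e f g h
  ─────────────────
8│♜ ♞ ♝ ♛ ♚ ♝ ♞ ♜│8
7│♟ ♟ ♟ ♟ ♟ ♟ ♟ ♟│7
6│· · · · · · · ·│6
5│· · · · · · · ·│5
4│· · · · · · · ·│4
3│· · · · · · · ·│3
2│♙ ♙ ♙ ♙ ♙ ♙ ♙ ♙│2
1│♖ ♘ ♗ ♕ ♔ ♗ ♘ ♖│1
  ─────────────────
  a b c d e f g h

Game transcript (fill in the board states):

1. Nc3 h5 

  a b c d e f g h
  ─────────────────
8│♜ ♞ ♝ ♛ ♚ ♝ ♞ ♜│8
7│♟ ♟ ♟ ♟ ♟ ♟ ♟ ·│7
6│· · · · · · · ·│6
5│· · · · · · · ♟│5
4│· · · · · · · ·│4
3│· · ♘ · · · · ·│3
2│♙ ♙ ♙ ♙ ♙ ♙ ♙ ♙│2
1│♖ · ♗ ♕ ♔ ♗ ♘ ♖│1
  ─────────────────
  a b c d e f g h

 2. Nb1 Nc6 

  a b c d e f g h
  ─────────────────
8│♜ · ♝ ♛ ♚ ♝ ♞ ♜│8
7│♟ ♟ ♟ ♟ ♟ ♟ ♟ ·│7
6│· · ♞ · · · · ·│6
5│· · · · · · · ♟│5
4│· · · · · · · ·│4
3│· · · · · · · ·│3
2│♙ ♙ ♙ ♙ ♙ ♙ ♙ ♙│2
1│♖ ♘ ♗ ♕ ♔ ♗ ♘ ♖│1
  ─────────────────
  a b c d e f g h

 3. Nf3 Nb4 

  a b c d e f g h
  ─────────────────
8│♜ · ♝ ♛ ♚ ♝ ♞ ♜│8
7│♟ ♟ ♟ ♟ ♟ ♟ ♟ ·│7
6│· · · · · · · ·│6
5│· · · · · · · ♟│5
4│· ♞ · · · · · ·│4
3│· · · · · ♘ · ·│3
2│♙ ♙ ♙ ♙ ♙ ♙ ♙ ♙│2
1│♖ ♘ ♗ ♕ ♔ ♗ · ♖│1
  ─────────────────
  a b c d e f g h

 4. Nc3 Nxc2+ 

  a b c d e f g h
  ─────────────────
8│♜ · ♝ ♛ ♚ ♝ ♞ ♜│8
7│♟ ♟ ♟ ♟ ♟ ♟ ♟ ·│7
6│· · · · · · · ·│6
5│· · · · · · · ♟│5
4│· · · · · · · ·│4
3│· · ♘ · · ♘ · ·│3
2│♙ ♙ ♞ ♙ ♙ ♙ ♙ ♙│2
1│♖ · ♗ ♕ ♔ ♗ · ♖│1
  ─────────────────
  a b c d e f g h

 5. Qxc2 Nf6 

  a b c d e f g h
  ─────────────────
8│♜ · ♝ ♛ ♚ ♝ · ♜│8
7│♟ ♟ ♟ ♟ ♟ ♟ ♟ ·│7
6│· · · · · ♞ · ·│6
5│· · · · · · · ♟│5
4│· · · · · · · ·│4
3│· · ♘ · · ♘ · ·│3
2│♙ ♙ ♕ ♙ ♙ ♙ ♙ ♙│2
1│♖ · ♗ · ♔ ♗ · ♖│1
  ─────────────────
  a b c d e f g h



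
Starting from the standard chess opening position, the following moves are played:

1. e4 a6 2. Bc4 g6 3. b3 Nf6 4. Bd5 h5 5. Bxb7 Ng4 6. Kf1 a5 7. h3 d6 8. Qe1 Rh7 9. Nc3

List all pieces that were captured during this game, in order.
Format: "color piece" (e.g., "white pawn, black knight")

Tracking captures:
  Bxb7: captured black pawn

black pawn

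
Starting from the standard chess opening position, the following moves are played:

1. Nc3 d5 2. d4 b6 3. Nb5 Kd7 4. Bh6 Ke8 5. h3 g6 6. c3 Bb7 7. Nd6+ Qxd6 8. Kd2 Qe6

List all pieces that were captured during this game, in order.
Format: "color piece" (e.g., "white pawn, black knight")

Tracking captures:
  Qxd6: captured white knight

white knight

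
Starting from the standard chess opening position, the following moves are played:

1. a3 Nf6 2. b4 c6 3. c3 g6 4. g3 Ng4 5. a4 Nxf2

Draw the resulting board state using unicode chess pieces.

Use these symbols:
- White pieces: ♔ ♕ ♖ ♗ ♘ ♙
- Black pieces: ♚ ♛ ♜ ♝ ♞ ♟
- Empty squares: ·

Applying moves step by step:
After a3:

♜ ♞ ♝ ♛ ♚ ♝ ♞ ♜
♟ ♟ ♟ ♟ ♟ ♟ ♟ ♟
· · · · · · · ·
· · · · · · · ·
· · · · · · · ·
♙ · · · · · · ·
· ♙ ♙ ♙ ♙ ♙ ♙ ♙
♖ ♘ ♗ ♕ ♔ ♗ ♘ ♖


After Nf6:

♜ ♞ ♝ ♛ ♚ ♝ · ♜
♟ ♟ ♟ ♟ ♟ ♟ ♟ ♟
· · · · · ♞ · ·
· · · · · · · ·
· · · · · · · ·
♙ · · · · · · ·
· ♙ ♙ ♙ ♙ ♙ ♙ ♙
♖ ♘ ♗ ♕ ♔ ♗ ♘ ♖


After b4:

♜ ♞ ♝ ♛ ♚ ♝ · ♜
♟ ♟ ♟ ♟ ♟ ♟ ♟ ♟
· · · · · ♞ · ·
· · · · · · · ·
· ♙ · · · · · ·
♙ · · · · · · ·
· · ♙ ♙ ♙ ♙ ♙ ♙
♖ ♘ ♗ ♕ ♔ ♗ ♘ ♖


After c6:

♜ ♞ ♝ ♛ ♚ ♝ · ♜
♟ ♟ · ♟ ♟ ♟ ♟ ♟
· · ♟ · · ♞ · ·
· · · · · · · ·
· ♙ · · · · · ·
♙ · · · · · · ·
· · ♙ ♙ ♙ ♙ ♙ ♙
♖ ♘ ♗ ♕ ♔ ♗ ♘ ♖


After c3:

♜ ♞ ♝ ♛ ♚ ♝ · ♜
♟ ♟ · ♟ ♟ ♟ ♟ ♟
· · ♟ · · ♞ · ·
· · · · · · · ·
· ♙ · · · · · ·
♙ · ♙ · · · · ·
· · · ♙ ♙ ♙ ♙ ♙
♖ ♘ ♗ ♕ ♔ ♗ ♘ ♖


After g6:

♜ ♞ ♝ ♛ ♚ ♝ · ♜
♟ ♟ · ♟ ♟ ♟ · ♟
· · ♟ · · ♞ ♟ ·
· · · · · · · ·
· ♙ · · · · · ·
♙ · ♙ · · · · ·
· · · ♙ ♙ ♙ ♙ ♙
♖ ♘ ♗ ♕ ♔ ♗ ♘ ♖


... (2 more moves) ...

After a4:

♜ ♞ ♝ ♛ ♚ ♝ · ♜
♟ ♟ · ♟ ♟ ♟ · ♟
· · ♟ · · · ♟ ·
· · · · · · · ·
♙ ♙ · · · · ♞ ·
· · ♙ · · · ♙ ·
· · · ♙ ♙ ♙ · ♙
♖ ♘ ♗ ♕ ♔ ♗ ♘ ♖


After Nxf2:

♜ ♞ ♝ ♛ ♚ ♝ · ♜
♟ ♟ · ♟ ♟ ♟ · ♟
· · ♟ · · · ♟ ·
· · · · · · · ·
♙ ♙ · · · · · ·
· · ♙ · · · ♙ ·
· · · ♙ ♙ ♞ · ♙
♖ ♘ ♗ ♕ ♔ ♗ ♘ ♖



  a b c d e f g h
  ─────────────────
8│♜ ♞ ♝ ♛ ♚ ♝ · ♜│8
7│♟ ♟ · ♟ ♟ ♟ · ♟│7
6│· · ♟ · · · ♟ ·│6
5│· · · · · · · ·│5
4│♙ ♙ · · · · · ·│4
3│· · ♙ · · · ♙ ·│3
2│· · · ♙ ♙ ♞ · ♙│2
1│♖ ♘ ♗ ♕ ♔ ♗ ♘ ♖│1
  ─────────────────
  a b c d e f g h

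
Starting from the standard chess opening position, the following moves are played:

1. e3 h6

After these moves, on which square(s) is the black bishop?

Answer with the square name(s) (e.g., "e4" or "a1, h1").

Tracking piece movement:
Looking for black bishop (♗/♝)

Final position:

  a b c d e f g h
  ─────────────────
8│♜ ♞ ♝ ♛ ♚ ♝ ♞ ♜│8
7│♟ ♟ ♟ ♟ ♟ ♟ ♟ ·│7
6│· · · · · · · ♟│6
5│· · · · · · · ·│5
4│· · · · · · · ·│4
3│· · · · ♙ · · ·│3
2│♙ ♙ ♙ ♙ · ♙ ♙ ♙│2
1│♖ ♘ ♗ ♕ ♔ ♗ ♘ ♖│1
  ─────────────────
  a b c d e f g h


c8, f8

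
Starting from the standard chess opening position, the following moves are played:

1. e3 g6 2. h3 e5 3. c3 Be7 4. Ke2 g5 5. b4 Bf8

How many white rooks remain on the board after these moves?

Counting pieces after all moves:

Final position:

  a b c d e f g h
  ─────────────────
8│♜ ♞ ♝ ♛ ♚ ♝ ♞ ♜│8
7│♟ ♟ ♟ ♟ · ♟ · ♟│7
6│· · · · · · · ·│6
5│· · · · ♟ · ♟ ·│5
4│· ♙ · · · · · ·│4
3│· · ♙ · ♙ · · ♙│3
2│♙ · · ♙ ♔ ♙ ♙ ·│2
1│♖ ♘ ♗ ♕ · ♗ ♘ ♖│1
  ─────────────────
  a b c d e f g h


2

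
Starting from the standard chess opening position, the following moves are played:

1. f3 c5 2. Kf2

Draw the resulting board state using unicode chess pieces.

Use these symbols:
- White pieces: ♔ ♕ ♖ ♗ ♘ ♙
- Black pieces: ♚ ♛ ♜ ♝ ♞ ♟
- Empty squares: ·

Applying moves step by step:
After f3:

♜ ♞ ♝ ♛ ♚ ♝ ♞ ♜
♟ ♟ ♟ ♟ ♟ ♟ ♟ ♟
· · · · · · · ·
· · · · · · · ·
· · · · · · · ·
· · · · · ♙ · ·
♙ ♙ ♙ ♙ ♙ · ♙ ♙
♖ ♘ ♗ ♕ ♔ ♗ ♘ ♖


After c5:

♜ ♞ ♝ ♛ ♚ ♝ ♞ ♜
♟ ♟ · ♟ ♟ ♟ ♟ ♟
· · · · · · · ·
· · ♟ · · · · ·
· · · · · · · ·
· · · · · ♙ · ·
♙ ♙ ♙ ♙ ♙ · ♙ ♙
♖ ♘ ♗ ♕ ♔ ♗ ♘ ♖


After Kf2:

♜ ♞ ♝ ♛ ♚ ♝ ♞ ♜
♟ ♟ · ♟ ♟ ♟ ♟ ♟
· · · · · · · ·
· · ♟ · · · · ·
· · · · · · · ·
· · · · · ♙ · ·
♙ ♙ ♙ ♙ ♙ ♔ ♙ ♙
♖ ♘ ♗ ♕ · ♗ ♘ ♖



  a b c d e f g h
  ─────────────────
8│♜ ♞ ♝ ♛ ♚ ♝ ♞ ♜│8
7│♟ ♟ · ♟ ♟ ♟ ♟ ♟│7
6│· · · · · · · ·│6
5│· · ♟ · · · · ·│5
4│· · · · · · · ·│4
3│· · · · · ♙ · ·│3
2│♙ ♙ ♙ ♙ ♙ ♔ ♙ ♙│2
1│♖ ♘ ♗ ♕ · ♗ ♘ ♖│1
  ─────────────────
  a b c d e f g h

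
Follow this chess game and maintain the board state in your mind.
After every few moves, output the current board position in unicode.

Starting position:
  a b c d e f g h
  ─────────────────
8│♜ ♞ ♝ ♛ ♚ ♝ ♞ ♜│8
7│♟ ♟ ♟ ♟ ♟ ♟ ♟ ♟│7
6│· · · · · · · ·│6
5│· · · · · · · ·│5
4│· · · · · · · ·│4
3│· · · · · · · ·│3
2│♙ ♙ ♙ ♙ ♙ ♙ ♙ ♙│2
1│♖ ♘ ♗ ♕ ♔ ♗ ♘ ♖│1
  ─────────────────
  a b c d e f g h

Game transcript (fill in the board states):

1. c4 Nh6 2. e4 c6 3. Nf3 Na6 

  a b c d e f g h
  ─────────────────
8│♜ · ♝ ♛ ♚ ♝ · ♜│8
7│♟ ♟ · ♟ ♟ ♟ ♟ ♟│7
6│♞ · ♟ · · · · ♞│6
5│· · · · · · · ·│5
4│· · ♙ · ♙ · · ·│4
3│· · · · · ♘ · ·│3
2│♙ ♙ · ♙ · ♙ ♙ ♙│2
1│♖ ♘ ♗ ♕ ♔ ♗ · ♖│1
  ─────────────────
  a b c d e f g h

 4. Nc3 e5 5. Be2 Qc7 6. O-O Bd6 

  a b c d e f g h
  ─────────────────
8│♜ · ♝ · ♚ · · ♜│8
7│♟ ♟ ♛ ♟ · ♟ ♟ ♟│7
6│♞ · ♟ ♝ · · · ♞│6
5│· · · · ♟ · · ·│5
4│· · ♙ · ♙ · · ·│4
3│· · ♘ · · ♘ · ·│3
2│♙ ♙ · ♙ ♗ ♙ ♙ ♙│2
1│♖ · ♗ ♕ · ♖ ♔ ·│1
  ─────────────────
  a b c d e f g h

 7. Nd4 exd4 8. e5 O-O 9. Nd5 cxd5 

  a b c d e f g h
  ─────────────────
8│♜ · ♝ · · ♜ ♚ ·│8
7│♟ ♟ ♛ ♟ · ♟ ♟ ♟│7
6│♞ · · ♝ · · · ♞│6
5│· · · ♟ ♙ · · ·│5
4│· · ♙ ♟ · · · ·│4
3│· · · · · · · ·│3
2│♙ ♙ · ♙ ♗ ♙ ♙ ♙│2
1│♖ · ♗ ♕ · ♖ ♔ ·│1
  ─────────────────
  a b c d e f g h

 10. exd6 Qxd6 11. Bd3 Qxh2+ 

  a b c d e f g h
  ─────────────────
8│♜ · ♝ · · ♜ ♚ ·│8
7│♟ ♟ · ♟ · ♟ ♟ ♟│7
6│♞ · · · · · · ♞│6
5│· · · ♟ · · · ·│5
4│· · ♙ ♟ · · · ·│4
3│· · · ♗ · · · ·│3
2│♙ ♙ · ♙ · ♙ ♙ ♛│2
1│♖ · ♗ ♕ · ♖ ♔ ·│1
  ─────────────────
  a b c d e f g h


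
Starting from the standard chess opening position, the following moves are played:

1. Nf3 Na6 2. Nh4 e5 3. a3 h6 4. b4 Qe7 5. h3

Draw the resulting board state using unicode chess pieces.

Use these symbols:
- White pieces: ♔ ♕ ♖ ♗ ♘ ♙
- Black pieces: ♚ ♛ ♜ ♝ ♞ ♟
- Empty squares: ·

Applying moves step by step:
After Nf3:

♜ ♞ ♝ ♛ ♚ ♝ ♞ ♜
♟ ♟ ♟ ♟ ♟ ♟ ♟ ♟
· · · · · · · ·
· · · · · · · ·
· · · · · · · ·
· · · · · ♘ · ·
♙ ♙ ♙ ♙ ♙ ♙ ♙ ♙
♖ ♘ ♗ ♕ ♔ ♗ · ♖


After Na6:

♜ · ♝ ♛ ♚ ♝ ♞ ♜
♟ ♟ ♟ ♟ ♟ ♟ ♟ ♟
♞ · · · · · · ·
· · · · · · · ·
· · · · · · · ·
· · · · · ♘ · ·
♙ ♙ ♙ ♙ ♙ ♙ ♙ ♙
♖ ♘ ♗ ♕ ♔ ♗ · ♖


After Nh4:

♜ · ♝ ♛ ♚ ♝ ♞ ♜
♟ ♟ ♟ ♟ ♟ ♟ ♟ ♟
♞ · · · · · · ·
· · · · · · · ·
· · · · · · · ♘
· · · · · · · ·
♙ ♙ ♙ ♙ ♙ ♙ ♙ ♙
♖ ♘ ♗ ♕ ♔ ♗ · ♖


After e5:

♜ · ♝ ♛ ♚ ♝ ♞ ♜
♟ ♟ ♟ ♟ · ♟ ♟ ♟
♞ · · · · · · ·
· · · · ♟ · · ·
· · · · · · · ♘
· · · · · · · ·
♙ ♙ ♙ ♙ ♙ ♙ ♙ ♙
♖ ♘ ♗ ♕ ♔ ♗ · ♖


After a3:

♜ · ♝ ♛ ♚ ♝ ♞ ♜
♟ ♟ ♟ ♟ · ♟ ♟ ♟
♞ · · · · · · ·
· · · · ♟ · · ·
· · · · · · · ♘
♙ · · · · · · ·
· ♙ ♙ ♙ ♙ ♙ ♙ ♙
♖ ♘ ♗ ♕ ♔ ♗ · ♖


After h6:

♜ · ♝ ♛ ♚ ♝ ♞ ♜
♟ ♟ ♟ ♟ · ♟ ♟ ·
♞ · · · · · · ♟
· · · · ♟ · · ·
· · · · · · · ♘
♙ · · · · · · ·
· ♙ ♙ ♙ ♙ ♙ ♙ ♙
♖ ♘ ♗ ♕ ♔ ♗ · ♖


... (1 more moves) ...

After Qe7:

♜ · ♝ · ♚ ♝ ♞ ♜
♟ ♟ ♟ ♟ ♛ ♟ ♟ ·
♞ · · · · · · ♟
· · · · ♟ · · ·
· ♙ · · · · · ♘
♙ · · · · · · ·
· · ♙ ♙ ♙ ♙ ♙ ♙
♖ ♘ ♗ ♕ ♔ ♗ · ♖


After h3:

♜ · ♝ · ♚ ♝ ♞ ♜
♟ ♟ ♟ ♟ ♛ ♟ ♟ ·
♞ · · · · · · ♟
· · · · ♟ · · ·
· ♙ · · · · · ♘
♙ · · · · · · ♙
· · ♙ ♙ ♙ ♙ ♙ ·
♖ ♘ ♗ ♕ ♔ ♗ · ♖



  a b c d e f g h
  ─────────────────
8│♜ · ♝ · ♚ ♝ ♞ ♜│8
7│♟ ♟ ♟ ♟ ♛ ♟ ♟ ·│7
6│♞ · · · · · · ♟│6
5│· · · · ♟ · · ·│5
4│· ♙ · · · · · ♘│4
3│♙ · · · · · · ♙│3
2│· · ♙ ♙ ♙ ♙ ♙ ·│2
1│♖ ♘ ♗ ♕ ♔ ♗ · ♖│1
  ─────────────────
  a b c d e f g h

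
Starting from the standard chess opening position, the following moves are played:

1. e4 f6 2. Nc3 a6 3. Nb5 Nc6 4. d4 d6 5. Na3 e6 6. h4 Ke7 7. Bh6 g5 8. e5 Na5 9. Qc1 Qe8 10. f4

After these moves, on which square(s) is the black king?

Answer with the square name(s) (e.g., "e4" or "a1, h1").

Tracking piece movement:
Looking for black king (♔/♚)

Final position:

  a b c d e f g h
  ─────────────────
8│♜ · ♝ · ♛ ♝ ♞ ♜│8
7│· ♟ ♟ · ♚ · · ♟│7
6│♟ · · ♟ ♟ ♟ · ♗│6
5│♞ · · · ♙ · ♟ ·│5
4│· · · ♙ · ♙ · ♙│4
3│♘ · · · · · · ·│3
2│♙ ♙ ♙ · · · ♙ ·│2
1│♖ · ♕ · ♔ ♗ ♘ ♖│1
  ─────────────────
  a b c d e f g h


e7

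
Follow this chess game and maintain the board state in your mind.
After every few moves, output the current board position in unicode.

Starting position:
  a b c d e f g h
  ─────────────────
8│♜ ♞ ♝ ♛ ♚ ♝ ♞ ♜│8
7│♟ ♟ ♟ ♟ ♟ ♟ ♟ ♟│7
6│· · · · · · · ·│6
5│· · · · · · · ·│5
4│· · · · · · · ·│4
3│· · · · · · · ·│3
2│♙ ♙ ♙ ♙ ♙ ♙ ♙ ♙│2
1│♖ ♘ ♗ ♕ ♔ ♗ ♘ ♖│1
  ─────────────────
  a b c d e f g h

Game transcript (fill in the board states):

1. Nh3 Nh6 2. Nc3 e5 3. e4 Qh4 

  a b c d e f g h
  ─────────────────
8│♜ ♞ ♝ · ♚ ♝ · ♜│8
7│♟ ♟ ♟ ♟ · ♟ ♟ ♟│7
6│· · · · · · · ♞│6
5│· · · · ♟ · · ·│5
4│· · · · ♙ · · ♛│4
3│· · ♘ · · · · ♘│3
2│♙ ♙ ♙ ♙ · ♙ ♙ ♙│2
1│♖ · ♗ ♕ ♔ ♗ · ♖│1
  ─────────────────
  a b c d e f g h

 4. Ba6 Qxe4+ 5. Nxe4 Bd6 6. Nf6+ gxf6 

  a b c d e f g h
  ─────────────────
8│♜ ♞ ♝ · ♚ · · ♜│8
7│♟ ♟ ♟ ♟ · ♟ · ♟│7
6│♗ · · ♝ · ♟ · ♞│6
5│· · · · ♟ · · ·│5
4│· · · · · · · ·│4
3│· · · · · · · ♘│3
2│♙ ♙ ♙ ♙ · ♙ ♙ ♙│2
1│♖ · ♗ ♕ ♔ · · ♖│1
  ─────────────────
  a b c d e f g h

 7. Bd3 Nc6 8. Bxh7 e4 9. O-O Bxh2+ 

  a b c d e f g h
  ─────────────────
8│♜ · ♝ · ♚ · · ♜│8
7│♟ ♟ ♟ ♟ · ♟ · ♗│7
6│· · ♞ · · ♟ · ♞│6
5│· · · · · · · ·│5
4│· · · · ♟ · · ·│4
3│· · · · · · · ♘│3
2│♙ ♙ ♙ ♙ · ♙ ♙ ♝│2
1│♖ · ♗ ♕ · ♖ ♔ ·│1
  ─────────────────
  a b c d e f g h

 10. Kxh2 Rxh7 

  a b c d e f g h
  ─────────────────
8│♜ · ♝ · ♚ · · ·│8
7│♟ ♟ ♟ ♟ · ♟ · ♜│7
6│· · ♞ · · ♟ · ♞│6
5│· · · · · · · ·│5
4│· · · · ♟ · · ·│4
3│· · · · · · · ♘│3
2│♙ ♙ ♙ ♙ · ♙ ♙ ♔│2
1│♖ · ♗ ♕ · ♖ · ·│1
  ─────────────────
  a b c d e f g h


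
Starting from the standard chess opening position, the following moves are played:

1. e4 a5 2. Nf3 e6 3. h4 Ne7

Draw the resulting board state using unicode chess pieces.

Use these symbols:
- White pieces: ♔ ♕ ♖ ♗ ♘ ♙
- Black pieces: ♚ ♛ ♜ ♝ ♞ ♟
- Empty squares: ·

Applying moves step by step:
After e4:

♜ ♞ ♝ ♛ ♚ ♝ ♞ ♜
♟ ♟ ♟ ♟ ♟ ♟ ♟ ♟
· · · · · · · ·
· · · · · · · ·
· · · · ♙ · · ·
· · · · · · · ·
♙ ♙ ♙ ♙ · ♙ ♙ ♙
♖ ♘ ♗ ♕ ♔ ♗ ♘ ♖


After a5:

♜ ♞ ♝ ♛ ♚ ♝ ♞ ♜
· ♟ ♟ ♟ ♟ ♟ ♟ ♟
· · · · · · · ·
♟ · · · · · · ·
· · · · ♙ · · ·
· · · · · · · ·
♙ ♙ ♙ ♙ · ♙ ♙ ♙
♖ ♘ ♗ ♕ ♔ ♗ ♘ ♖


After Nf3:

♜ ♞ ♝ ♛ ♚ ♝ ♞ ♜
· ♟ ♟ ♟ ♟ ♟ ♟ ♟
· · · · · · · ·
♟ · · · · · · ·
· · · · ♙ · · ·
· · · · · ♘ · ·
♙ ♙ ♙ ♙ · ♙ ♙ ♙
♖ ♘ ♗ ♕ ♔ ♗ · ♖


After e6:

♜ ♞ ♝ ♛ ♚ ♝ ♞ ♜
· ♟ ♟ ♟ · ♟ ♟ ♟
· · · · ♟ · · ·
♟ · · · · · · ·
· · · · ♙ · · ·
· · · · · ♘ · ·
♙ ♙ ♙ ♙ · ♙ ♙ ♙
♖ ♘ ♗ ♕ ♔ ♗ · ♖


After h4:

♜ ♞ ♝ ♛ ♚ ♝ ♞ ♜
· ♟ ♟ ♟ · ♟ ♟ ♟
· · · · ♟ · · ·
♟ · · · · · · ·
· · · · ♙ · · ♙
· · · · · ♘ · ·
♙ ♙ ♙ ♙ · ♙ ♙ ·
♖ ♘ ♗ ♕ ♔ ♗ · ♖


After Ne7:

♜ ♞ ♝ ♛ ♚ ♝ · ♜
· ♟ ♟ ♟ ♞ ♟ ♟ ♟
· · · · ♟ · · ·
♟ · · · · · · ·
· · · · ♙ · · ♙
· · · · · ♘ · ·
♙ ♙ ♙ ♙ · ♙ ♙ ·
♖ ♘ ♗ ♕ ♔ ♗ · ♖



  a b c d e f g h
  ─────────────────
8│♜ ♞ ♝ ♛ ♚ ♝ · ♜│8
7│· ♟ ♟ ♟ ♞ ♟ ♟ ♟│7
6│· · · · ♟ · · ·│6
5│♟ · · · · · · ·│5
4│· · · · ♙ · · ♙│4
3│· · · · · ♘ · ·│3
2│♙ ♙ ♙ ♙ · ♙ ♙ ·│2
1│♖ ♘ ♗ ♕ ♔ ♗ · ♖│1
  ─────────────────
  a b c d e f g h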